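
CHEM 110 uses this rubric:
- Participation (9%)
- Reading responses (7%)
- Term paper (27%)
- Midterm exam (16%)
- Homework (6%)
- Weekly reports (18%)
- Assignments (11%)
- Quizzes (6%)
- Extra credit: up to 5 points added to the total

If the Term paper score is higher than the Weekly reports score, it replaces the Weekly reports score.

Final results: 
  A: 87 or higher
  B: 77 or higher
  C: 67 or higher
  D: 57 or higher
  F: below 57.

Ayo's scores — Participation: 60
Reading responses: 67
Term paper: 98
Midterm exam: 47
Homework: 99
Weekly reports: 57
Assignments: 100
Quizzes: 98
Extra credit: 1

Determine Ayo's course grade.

B

Term paper (98) > Weekly reports (57), so Weekly reports counts as 98.
Weighted total:
  Participation 60 × 0.09 = 5.4
  Reading responses 67 × 0.07 = 4.69
  Term paper 98 × 0.27 = 26.46
  Midterm exam 47 × 0.16 = 7.52
  Homework 99 × 0.06 = 5.94
  Weekly reports 98 × 0.18 = 17.64
  Assignments 100 × 0.11 = 11
  Quizzes 98 × 0.06 = 5.88
Sum = 84.53
Extra credit: 84.53 + 1 = 85.53
85.53 is ≥ 77 and < 87 → B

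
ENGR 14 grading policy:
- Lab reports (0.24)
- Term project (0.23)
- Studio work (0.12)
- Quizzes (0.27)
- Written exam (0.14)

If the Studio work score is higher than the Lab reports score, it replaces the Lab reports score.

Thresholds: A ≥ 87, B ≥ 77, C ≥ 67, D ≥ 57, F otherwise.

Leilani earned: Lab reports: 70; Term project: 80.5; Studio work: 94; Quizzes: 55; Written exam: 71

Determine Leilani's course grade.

B

Studio work (94) > Lab reports (70), so Lab reports counts as 94.
Weighted total:
  Lab reports 94 × 0.24 = 22.56
  Term project 80.5 × 0.23 = 18.515
  Studio work 94 × 0.12 = 11.28
  Quizzes 55 × 0.27 = 14.85
  Written exam 71 × 0.14 = 9.94
Sum = 77.145
77.145 is ≥ 77 and < 87 → B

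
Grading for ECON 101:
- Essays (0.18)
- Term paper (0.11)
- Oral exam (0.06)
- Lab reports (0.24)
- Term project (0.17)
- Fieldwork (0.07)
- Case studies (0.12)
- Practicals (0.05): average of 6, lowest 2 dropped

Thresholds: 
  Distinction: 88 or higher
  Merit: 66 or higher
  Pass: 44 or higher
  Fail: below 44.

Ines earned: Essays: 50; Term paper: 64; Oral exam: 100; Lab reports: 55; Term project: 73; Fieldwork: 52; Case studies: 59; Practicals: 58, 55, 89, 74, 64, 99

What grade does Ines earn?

Practicals: drop 55, 58 → average of remaining 4 = 326/4 = 81.5
Weighted total:
  Essays 50 × 0.18 = 9
  Term paper 64 × 0.11 = 7.04
  Oral exam 100 × 0.06 = 6
  Lab reports 55 × 0.24 = 13.2
  Term project 73 × 0.17 = 12.41
  Fieldwork 52 × 0.07 = 3.64
  Case studies 59 × 0.12 = 7.08
  Practicals 81.5 × 0.05 = 4.075
Sum = 62.445
62.445 is ≥ 44 and < 66 → Pass

Pass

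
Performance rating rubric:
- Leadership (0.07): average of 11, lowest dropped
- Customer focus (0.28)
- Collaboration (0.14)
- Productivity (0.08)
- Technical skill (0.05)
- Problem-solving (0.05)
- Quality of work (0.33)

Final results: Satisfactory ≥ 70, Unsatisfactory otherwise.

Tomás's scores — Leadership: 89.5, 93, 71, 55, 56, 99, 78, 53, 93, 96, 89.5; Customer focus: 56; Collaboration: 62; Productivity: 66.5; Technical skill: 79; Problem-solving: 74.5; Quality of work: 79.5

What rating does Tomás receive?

Unsatisfactory

Leadership: drop 53 → average of remaining 10 = 820/10 = 82
Weighted total:
  Leadership 82 × 0.07 = 5.74
  Customer focus 56 × 0.28 = 15.68
  Collaboration 62 × 0.14 = 8.68
  Productivity 66.5 × 0.08 = 5.32
  Technical skill 79 × 0.05 = 3.95
  Problem-solving 74.5 × 0.05 = 3.725
  Quality of work 79.5 × 0.33 = 26.235
Sum = 69.33
69.33 < 70 → Unsatisfactory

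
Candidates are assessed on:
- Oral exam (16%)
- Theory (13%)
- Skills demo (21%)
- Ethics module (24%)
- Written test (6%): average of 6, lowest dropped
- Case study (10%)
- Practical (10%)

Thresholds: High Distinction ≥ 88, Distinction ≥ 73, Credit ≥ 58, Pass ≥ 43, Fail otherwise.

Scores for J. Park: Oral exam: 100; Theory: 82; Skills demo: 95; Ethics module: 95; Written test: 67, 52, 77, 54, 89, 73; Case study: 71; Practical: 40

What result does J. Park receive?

Distinction

Written test: drop 52 → average of remaining 5 = 360/5 = 72
Weighted total:
  Oral exam 100 × 0.16 = 16
  Theory 82 × 0.13 = 10.66
  Skills demo 95 × 0.21 = 19.95
  Ethics module 95 × 0.24 = 22.8
  Written test 72 × 0.06 = 4.32
  Case study 71 × 0.1 = 7.1
  Practical 40 × 0.1 = 4
Sum = 84.83
84.83 is ≥ 73 and < 88 → Distinction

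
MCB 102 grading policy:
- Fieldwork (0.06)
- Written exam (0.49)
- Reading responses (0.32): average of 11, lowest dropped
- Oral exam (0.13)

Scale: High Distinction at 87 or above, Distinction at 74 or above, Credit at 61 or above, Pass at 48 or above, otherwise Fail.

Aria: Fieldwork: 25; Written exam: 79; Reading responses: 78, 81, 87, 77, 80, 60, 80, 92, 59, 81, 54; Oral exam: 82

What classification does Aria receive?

Reading responses: drop 54 → average of remaining 10 = 775/10 = 77.5
Weighted total:
  Fieldwork 25 × 0.06 = 1.5
  Written exam 79 × 0.49 = 38.71
  Reading responses 77.5 × 0.32 = 24.8
  Oral exam 82 × 0.13 = 10.66
Sum = 75.67
75.67 is ≥ 74 and < 87 → Distinction

Distinction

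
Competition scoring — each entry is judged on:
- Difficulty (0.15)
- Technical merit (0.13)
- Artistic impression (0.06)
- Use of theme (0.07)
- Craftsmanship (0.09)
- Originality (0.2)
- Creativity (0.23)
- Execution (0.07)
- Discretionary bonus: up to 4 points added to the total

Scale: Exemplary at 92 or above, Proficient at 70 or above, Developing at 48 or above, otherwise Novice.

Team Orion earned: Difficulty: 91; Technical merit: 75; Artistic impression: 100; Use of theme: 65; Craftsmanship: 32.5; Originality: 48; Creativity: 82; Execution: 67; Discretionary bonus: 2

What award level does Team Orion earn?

Proficient

Weighted total:
  Difficulty 91 × 0.15 = 13.65
  Technical merit 75 × 0.13 = 9.75
  Artistic impression 100 × 0.06 = 6
  Use of theme 65 × 0.07 = 4.55
  Craftsmanship 32.5 × 0.09 = 2.925
  Originality 48 × 0.2 = 9.6
  Creativity 82 × 0.23 = 18.86
  Execution 67 × 0.07 = 4.69
Sum = 70.025
Discretionary bonus: 70.025 + 2 = 72.025
72.025 is ≥ 70 and < 92 → Proficient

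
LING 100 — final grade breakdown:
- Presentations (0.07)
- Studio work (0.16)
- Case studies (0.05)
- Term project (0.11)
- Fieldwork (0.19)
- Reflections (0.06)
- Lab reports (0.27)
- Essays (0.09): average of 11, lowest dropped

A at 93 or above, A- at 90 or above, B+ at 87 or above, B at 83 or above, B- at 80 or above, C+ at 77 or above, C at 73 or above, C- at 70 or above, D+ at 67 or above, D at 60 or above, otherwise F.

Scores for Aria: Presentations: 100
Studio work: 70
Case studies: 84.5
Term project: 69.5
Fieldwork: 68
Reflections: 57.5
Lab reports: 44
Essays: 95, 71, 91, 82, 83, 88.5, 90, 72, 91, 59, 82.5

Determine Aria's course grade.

Essays: drop 59 → average of remaining 10 = 846/10 = 84.6
Weighted total:
  Presentations 100 × 0.07 = 7
  Studio work 70 × 0.16 = 11.2
  Case studies 84.5 × 0.05 = 4.225
  Term project 69.5 × 0.11 = 7.645
  Fieldwork 68 × 0.19 = 12.92
  Reflections 57.5 × 0.06 = 3.45
  Lab reports 44 × 0.27 = 11.88
  Essays 84.6 × 0.09 = 7.614
Sum = 65.934
65.934 is ≥ 60 and < 67 → D

D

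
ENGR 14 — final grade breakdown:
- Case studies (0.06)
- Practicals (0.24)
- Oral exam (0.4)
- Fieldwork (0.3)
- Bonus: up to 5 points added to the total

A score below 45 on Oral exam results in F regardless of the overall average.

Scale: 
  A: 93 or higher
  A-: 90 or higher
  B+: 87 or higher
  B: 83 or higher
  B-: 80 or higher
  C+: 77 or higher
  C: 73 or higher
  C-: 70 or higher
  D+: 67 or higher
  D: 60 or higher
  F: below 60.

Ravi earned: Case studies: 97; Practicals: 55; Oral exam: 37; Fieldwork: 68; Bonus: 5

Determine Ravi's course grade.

Oral exam score 37 < 45: minimum not met.
Weighted total:
  Case studies 97 × 0.06 = 5.82
  Practicals 55 × 0.24 = 13.2
  Oral exam 37 × 0.4 = 14.8
  Fieldwork 68 × 0.3 = 20.4
Sum = 54.22
Bonus: 54.22 + 5 = 59.22
Because the Oral exam minimum was not met, the result is F.

F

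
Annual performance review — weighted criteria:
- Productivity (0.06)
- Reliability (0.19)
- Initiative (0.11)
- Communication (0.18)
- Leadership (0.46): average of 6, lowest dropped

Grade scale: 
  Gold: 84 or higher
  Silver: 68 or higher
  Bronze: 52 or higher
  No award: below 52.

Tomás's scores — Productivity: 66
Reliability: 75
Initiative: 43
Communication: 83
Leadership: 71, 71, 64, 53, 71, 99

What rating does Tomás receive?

Silver

Leadership: drop 53 → average of remaining 5 = 376/5 = 75.2
Weighted total:
  Productivity 66 × 0.06 = 3.96
  Reliability 75 × 0.19 = 14.25
  Initiative 43 × 0.11 = 4.73
  Communication 83 × 0.18 = 14.94
  Leadership 75.2 × 0.46 = 34.592
Sum = 72.472
72.472 is ≥ 68 and < 84 → Silver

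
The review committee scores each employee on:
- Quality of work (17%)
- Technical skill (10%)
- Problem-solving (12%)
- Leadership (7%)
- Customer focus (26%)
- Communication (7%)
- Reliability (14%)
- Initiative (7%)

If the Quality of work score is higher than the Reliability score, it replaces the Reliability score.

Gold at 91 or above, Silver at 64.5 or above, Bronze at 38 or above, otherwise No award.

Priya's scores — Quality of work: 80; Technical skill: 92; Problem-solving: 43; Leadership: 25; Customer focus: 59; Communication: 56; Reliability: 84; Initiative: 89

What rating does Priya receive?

Quality of work (80) ≤ Reliability (84), so Reliability stays at 84.
Weighted total:
  Quality of work 80 × 0.17 = 13.6
  Technical skill 92 × 0.1 = 9.2
  Problem-solving 43 × 0.12 = 5.16
  Leadership 25 × 0.07 = 1.75
  Customer focus 59 × 0.26 = 15.34
  Communication 56 × 0.07 = 3.92
  Reliability 84 × 0.14 = 11.76
  Initiative 89 × 0.07 = 6.23
Sum = 66.96
66.96 is ≥ 64.5 and < 91 → Silver

Silver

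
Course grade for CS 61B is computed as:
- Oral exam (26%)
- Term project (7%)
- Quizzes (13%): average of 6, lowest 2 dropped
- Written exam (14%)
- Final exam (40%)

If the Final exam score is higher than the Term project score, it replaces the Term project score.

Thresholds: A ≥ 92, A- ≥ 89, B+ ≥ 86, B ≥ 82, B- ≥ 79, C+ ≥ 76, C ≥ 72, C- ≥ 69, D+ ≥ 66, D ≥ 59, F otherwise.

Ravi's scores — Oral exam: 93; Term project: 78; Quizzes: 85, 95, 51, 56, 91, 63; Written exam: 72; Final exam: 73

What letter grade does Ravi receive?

Quizzes: drop 51, 56 → average of remaining 4 = 334/4 = 83.5
Final exam (73) ≤ Term project (78), so Term project stays at 78.
Weighted total:
  Oral exam 93 × 0.26 = 24.18
  Term project 78 × 0.07 = 5.46
  Quizzes 83.5 × 0.13 = 10.855
  Written exam 72 × 0.14 = 10.08
  Final exam 73 × 0.4 = 29.2
Sum = 79.775
79.775 is ≥ 79 and < 82 → B-

B-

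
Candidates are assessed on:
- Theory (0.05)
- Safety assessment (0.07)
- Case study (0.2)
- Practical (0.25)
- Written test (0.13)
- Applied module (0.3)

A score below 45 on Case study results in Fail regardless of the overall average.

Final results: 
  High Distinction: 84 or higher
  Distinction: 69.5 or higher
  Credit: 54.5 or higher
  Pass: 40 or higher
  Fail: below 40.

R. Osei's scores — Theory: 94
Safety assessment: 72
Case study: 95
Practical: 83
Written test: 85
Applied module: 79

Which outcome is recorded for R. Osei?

Case study score 95 ≥ 45: minimum met.
Weighted total:
  Theory 94 × 0.05 = 4.7
  Safety assessment 72 × 0.07 = 5.04
  Case study 95 × 0.2 = 19
  Practical 83 × 0.25 = 20.75
  Written test 85 × 0.13 = 11.05
  Applied module 79 × 0.3 = 23.7
Sum = 84.24
84.24 ≥ 84 → High Distinction

High Distinction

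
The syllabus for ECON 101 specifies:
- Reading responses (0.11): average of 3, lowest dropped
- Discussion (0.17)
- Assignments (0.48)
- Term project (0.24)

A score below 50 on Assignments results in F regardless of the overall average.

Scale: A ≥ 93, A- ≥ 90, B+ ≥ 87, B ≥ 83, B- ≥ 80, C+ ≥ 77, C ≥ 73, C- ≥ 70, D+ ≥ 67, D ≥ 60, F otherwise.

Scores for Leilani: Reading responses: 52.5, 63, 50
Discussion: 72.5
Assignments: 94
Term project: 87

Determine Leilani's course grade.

B

Reading responses: drop 50 → average of remaining 2 = 115.5/2 = 57.75
Assignments score 94 ≥ 50: minimum met.
Weighted total:
  Reading responses 57.75 × 0.11 = 6.3525
  Discussion 72.5 × 0.17 = 12.325
  Assignments 94 × 0.48 = 45.12
  Term project 87 × 0.24 = 20.88
Sum = 84.6775
84.6775 is ≥ 83 and < 87 → B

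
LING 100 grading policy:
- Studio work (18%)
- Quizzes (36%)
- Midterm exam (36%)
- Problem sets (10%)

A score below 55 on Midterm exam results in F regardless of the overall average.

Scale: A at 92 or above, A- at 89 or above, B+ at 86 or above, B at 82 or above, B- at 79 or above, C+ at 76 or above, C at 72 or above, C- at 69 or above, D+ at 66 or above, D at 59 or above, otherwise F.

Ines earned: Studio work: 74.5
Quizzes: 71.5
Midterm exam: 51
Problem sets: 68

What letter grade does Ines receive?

Midterm exam score 51 < 55: minimum not met.
Weighted total:
  Studio work 74.5 × 0.18 = 13.41
  Quizzes 71.5 × 0.36 = 25.74
  Midterm exam 51 × 0.36 = 18.36
  Problem sets 68 × 0.1 = 6.8
Sum = 64.31
Because the Midterm exam minimum was not met, the result is F.

F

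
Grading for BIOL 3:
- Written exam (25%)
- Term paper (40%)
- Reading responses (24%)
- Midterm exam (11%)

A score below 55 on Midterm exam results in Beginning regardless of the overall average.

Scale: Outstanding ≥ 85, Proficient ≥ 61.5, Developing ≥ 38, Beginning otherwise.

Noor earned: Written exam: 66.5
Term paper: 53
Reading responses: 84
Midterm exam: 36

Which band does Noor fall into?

Midterm exam score 36 < 55: minimum not met.
Weighted total:
  Written exam 66.5 × 0.25 = 16.625
  Term paper 53 × 0.4 = 21.2
  Reading responses 84 × 0.24 = 20.16
  Midterm exam 36 × 0.11 = 3.96
Sum = 61.945
Because the Midterm exam minimum was not met, the result is Beginning.

Beginning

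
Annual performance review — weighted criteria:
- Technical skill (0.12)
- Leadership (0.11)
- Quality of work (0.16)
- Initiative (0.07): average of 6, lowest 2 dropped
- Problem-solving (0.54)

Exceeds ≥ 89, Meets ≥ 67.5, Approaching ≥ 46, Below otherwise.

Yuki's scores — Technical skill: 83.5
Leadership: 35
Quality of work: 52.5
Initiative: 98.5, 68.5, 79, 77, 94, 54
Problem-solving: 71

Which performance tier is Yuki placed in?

Initiative: drop 54, 68.5 → average of remaining 4 = 348.5/4 = 87.125
Weighted total:
  Technical skill 83.5 × 0.12 = 10.02
  Leadership 35 × 0.11 = 3.85
  Quality of work 52.5 × 0.16 = 8.4
  Initiative 87.125 × 0.07 = 6.09875
  Problem-solving 71 × 0.54 = 38.34
Sum = 66.70875
66.70875 is ≥ 46 and < 67.5 → Approaching

Approaching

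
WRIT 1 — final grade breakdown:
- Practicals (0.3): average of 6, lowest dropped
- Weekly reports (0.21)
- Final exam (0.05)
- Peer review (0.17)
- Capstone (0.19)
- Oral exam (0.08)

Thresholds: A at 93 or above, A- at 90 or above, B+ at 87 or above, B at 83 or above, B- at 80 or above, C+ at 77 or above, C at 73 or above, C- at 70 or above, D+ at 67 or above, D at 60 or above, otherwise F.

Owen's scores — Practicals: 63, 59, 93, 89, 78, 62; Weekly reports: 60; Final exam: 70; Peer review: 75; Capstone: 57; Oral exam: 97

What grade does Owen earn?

Practicals: drop 59 → average of remaining 5 = 385/5 = 77
Weighted total:
  Practicals 77 × 0.3 = 23.1
  Weekly reports 60 × 0.21 = 12.6
  Final exam 70 × 0.05 = 3.5
  Peer review 75 × 0.17 = 12.75
  Capstone 57 × 0.19 = 10.83
  Oral exam 97 × 0.08 = 7.76
Sum = 70.54
70.54 is ≥ 70 and < 73 → C-

C-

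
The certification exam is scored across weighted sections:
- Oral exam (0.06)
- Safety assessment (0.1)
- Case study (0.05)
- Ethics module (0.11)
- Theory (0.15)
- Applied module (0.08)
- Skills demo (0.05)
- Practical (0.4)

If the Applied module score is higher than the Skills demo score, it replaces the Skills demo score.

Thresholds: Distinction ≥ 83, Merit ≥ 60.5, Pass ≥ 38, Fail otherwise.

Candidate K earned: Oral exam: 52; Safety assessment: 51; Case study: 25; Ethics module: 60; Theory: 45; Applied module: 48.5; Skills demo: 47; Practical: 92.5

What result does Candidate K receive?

Applied module (48.5) > Skills demo (47), so Skills demo counts as 48.5.
Weighted total:
  Oral exam 52 × 0.06 = 3.12
  Safety assessment 51 × 0.1 = 5.1
  Case study 25 × 0.05 = 1.25
  Ethics module 60 × 0.11 = 6.6
  Theory 45 × 0.15 = 6.75
  Applied module 48.5 × 0.08 = 3.88
  Skills demo 48.5 × 0.05 = 2.425
  Practical 92.5 × 0.4 = 37
Sum = 66.125
66.125 is ≥ 60.5 and < 83 → Merit

Merit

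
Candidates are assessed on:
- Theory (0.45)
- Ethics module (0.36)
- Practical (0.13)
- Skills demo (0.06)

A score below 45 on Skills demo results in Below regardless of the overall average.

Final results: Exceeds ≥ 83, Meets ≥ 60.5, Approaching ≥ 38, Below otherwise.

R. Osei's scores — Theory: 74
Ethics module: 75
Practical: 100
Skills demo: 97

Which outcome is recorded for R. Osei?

Skills demo score 97 ≥ 45: minimum met.
Weighted total:
  Theory 74 × 0.45 = 33.3
  Ethics module 75 × 0.36 = 27
  Practical 100 × 0.13 = 13
  Skills demo 97 × 0.06 = 5.82
Sum = 79.12
79.12 is ≥ 60.5 and < 83 → Meets

Meets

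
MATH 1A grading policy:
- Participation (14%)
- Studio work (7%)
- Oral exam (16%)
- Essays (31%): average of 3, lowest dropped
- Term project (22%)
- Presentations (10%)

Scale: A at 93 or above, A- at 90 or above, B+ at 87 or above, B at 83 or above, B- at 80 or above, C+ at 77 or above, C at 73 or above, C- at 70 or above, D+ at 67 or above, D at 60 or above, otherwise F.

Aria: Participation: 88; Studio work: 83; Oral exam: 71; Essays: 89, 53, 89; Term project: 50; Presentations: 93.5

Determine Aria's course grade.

Essays: drop 53 → average of remaining 2 = 178/2 = 89
Weighted total:
  Participation 88 × 0.14 = 12.32
  Studio work 83 × 0.07 = 5.81
  Oral exam 71 × 0.16 = 11.36
  Essays 89 × 0.31 = 27.59
  Term project 50 × 0.22 = 11
  Presentations 93.5 × 0.1 = 9.35
Sum = 77.43
77.43 is ≥ 77 and < 80 → C+

C+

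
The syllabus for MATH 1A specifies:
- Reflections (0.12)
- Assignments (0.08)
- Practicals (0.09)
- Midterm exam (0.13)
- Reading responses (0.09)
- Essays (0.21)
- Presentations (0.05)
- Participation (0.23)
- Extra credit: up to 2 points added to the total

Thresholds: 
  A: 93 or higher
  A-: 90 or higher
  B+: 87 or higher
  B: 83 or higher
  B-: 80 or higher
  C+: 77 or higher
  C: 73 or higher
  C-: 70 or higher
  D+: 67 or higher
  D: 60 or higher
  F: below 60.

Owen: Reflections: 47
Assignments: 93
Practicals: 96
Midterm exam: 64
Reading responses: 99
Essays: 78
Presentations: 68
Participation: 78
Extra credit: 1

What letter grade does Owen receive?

C+

Weighted total:
  Reflections 47 × 0.12 = 5.64
  Assignments 93 × 0.08 = 7.44
  Practicals 96 × 0.09 = 8.64
  Midterm exam 64 × 0.13 = 8.32
  Reading responses 99 × 0.09 = 8.91
  Essays 78 × 0.21 = 16.38
  Presentations 68 × 0.05 = 3.4
  Participation 78 × 0.23 = 17.94
Sum = 76.67
Extra credit: 76.67 + 1 = 77.67
77.67 is ≥ 77 and < 80 → C+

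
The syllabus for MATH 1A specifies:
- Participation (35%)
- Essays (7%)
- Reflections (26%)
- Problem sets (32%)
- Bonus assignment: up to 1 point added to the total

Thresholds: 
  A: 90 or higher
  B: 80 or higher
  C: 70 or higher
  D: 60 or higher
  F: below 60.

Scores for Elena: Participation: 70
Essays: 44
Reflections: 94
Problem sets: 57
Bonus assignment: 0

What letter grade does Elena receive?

Weighted total:
  Participation 70 × 0.35 = 24.5
  Essays 44 × 0.07 = 3.08
  Reflections 94 × 0.26 = 24.44
  Problem sets 57 × 0.32 = 18.24
Sum = 70.26
Bonus assignment: 70.26 + 0 = 70.26
70.26 is ≥ 70 and < 80 → C

C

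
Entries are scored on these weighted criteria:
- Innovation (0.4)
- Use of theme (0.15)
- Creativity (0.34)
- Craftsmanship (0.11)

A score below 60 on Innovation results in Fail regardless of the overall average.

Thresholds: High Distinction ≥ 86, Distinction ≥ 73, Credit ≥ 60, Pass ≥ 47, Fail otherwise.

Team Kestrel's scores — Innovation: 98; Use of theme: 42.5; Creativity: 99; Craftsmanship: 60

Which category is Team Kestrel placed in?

Innovation score 98 ≥ 60: minimum met.
Weighted total:
  Innovation 98 × 0.4 = 39.2
  Use of theme 42.5 × 0.15 = 6.375
  Creativity 99 × 0.34 = 33.66
  Craftsmanship 60 × 0.11 = 6.6
Sum = 85.835
85.835 is ≥ 73 and < 86 → Distinction

Distinction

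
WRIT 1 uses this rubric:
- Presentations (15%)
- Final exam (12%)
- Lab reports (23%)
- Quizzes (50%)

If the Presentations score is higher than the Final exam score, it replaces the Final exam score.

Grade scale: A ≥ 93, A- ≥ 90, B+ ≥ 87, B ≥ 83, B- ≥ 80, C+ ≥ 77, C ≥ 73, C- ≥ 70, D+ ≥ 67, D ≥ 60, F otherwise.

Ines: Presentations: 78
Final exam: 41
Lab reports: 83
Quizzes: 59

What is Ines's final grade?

D+

Presentations (78) > Final exam (41), so Final exam counts as 78.
Weighted total:
  Presentations 78 × 0.15 = 11.7
  Final exam 78 × 0.12 = 9.36
  Lab reports 83 × 0.23 = 19.09
  Quizzes 59 × 0.5 = 29.5
Sum = 69.65
69.65 is ≥ 67 and < 70 → D+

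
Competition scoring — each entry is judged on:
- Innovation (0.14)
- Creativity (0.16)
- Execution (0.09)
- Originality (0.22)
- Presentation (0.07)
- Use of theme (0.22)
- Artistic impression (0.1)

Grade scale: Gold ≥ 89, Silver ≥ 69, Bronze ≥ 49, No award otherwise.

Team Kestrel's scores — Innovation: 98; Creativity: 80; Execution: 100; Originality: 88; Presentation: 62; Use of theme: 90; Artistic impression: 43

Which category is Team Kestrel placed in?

Silver

Weighted total:
  Innovation 98 × 0.14 = 13.72
  Creativity 80 × 0.16 = 12.8
  Execution 100 × 0.09 = 9
  Originality 88 × 0.22 = 19.36
  Presentation 62 × 0.07 = 4.34
  Use of theme 90 × 0.22 = 19.8
  Artistic impression 43 × 0.1 = 4.3
Sum = 83.32
83.32 is ≥ 69 and < 89 → Silver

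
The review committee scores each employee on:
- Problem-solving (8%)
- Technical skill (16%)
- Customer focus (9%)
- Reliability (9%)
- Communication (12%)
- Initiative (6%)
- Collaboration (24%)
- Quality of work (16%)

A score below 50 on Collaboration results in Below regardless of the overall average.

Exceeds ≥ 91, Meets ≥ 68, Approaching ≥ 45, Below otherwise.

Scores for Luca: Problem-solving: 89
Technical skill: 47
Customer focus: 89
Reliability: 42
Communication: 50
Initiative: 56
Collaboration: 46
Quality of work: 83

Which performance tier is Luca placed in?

Below

Collaboration score 46 < 50: minimum not met.
Weighted total:
  Problem-solving 89 × 0.08 = 7.12
  Technical skill 47 × 0.16 = 7.52
  Customer focus 89 × 0.09 = 8.01
  Reliability 42 × 0.09 = 3.78
  Communication 50 × 0.12 = 6
  Initiative 56 × 0.06 = 3.36
  Collaboration 46 × 0.24 = 11.04
  Quality of work 83 × 0.16 = 13.28
Sum = 60.11
Because the Collaboration minimum was not met, the result is Below.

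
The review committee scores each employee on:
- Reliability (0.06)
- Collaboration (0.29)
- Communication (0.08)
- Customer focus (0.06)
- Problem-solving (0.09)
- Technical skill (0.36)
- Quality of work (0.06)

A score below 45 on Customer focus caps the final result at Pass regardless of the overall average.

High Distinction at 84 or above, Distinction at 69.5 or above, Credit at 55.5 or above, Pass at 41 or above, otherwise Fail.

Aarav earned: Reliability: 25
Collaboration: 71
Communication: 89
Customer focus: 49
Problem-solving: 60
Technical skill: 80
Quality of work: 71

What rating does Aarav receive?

Customer focus score 49 ≥ 45: minimum met.
Weighted total:
  Reliability 25 × 0.06 = 1.5
  Collaboration 71 × 0.29 = 20.59
  Communication 89 × 0.08 = 7.12
  Customer focus 49 × 0.06 = 2.94
  Problem-solving 60 × 0.09 = 5.4
  Technical skill 80 × 0.36 = 28.8
  Quality of work 71 × 0.06 = 4.26
Sum = 70.61
70.61 is ≥ 69.5 and < 84 → Distinction

Distinction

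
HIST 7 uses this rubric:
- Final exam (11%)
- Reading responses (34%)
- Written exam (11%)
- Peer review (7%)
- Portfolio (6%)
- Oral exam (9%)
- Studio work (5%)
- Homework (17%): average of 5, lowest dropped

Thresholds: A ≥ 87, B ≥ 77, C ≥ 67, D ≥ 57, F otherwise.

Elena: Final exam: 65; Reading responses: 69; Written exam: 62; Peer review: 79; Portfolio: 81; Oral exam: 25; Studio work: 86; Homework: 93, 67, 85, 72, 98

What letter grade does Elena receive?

C

Homework: drop 67 → average of remaining 4 = 348/4 = 87
Weighted total:
  Final exam 65 × 0.11 = 7.15
  Reading responses 69 × 0.34 = 23.46
  Written exam 62 × 0.11 = 6.82
  Peer review 79 × 0.07 = 5.53
  Portfolio 81 × 0.06 = 4.86
  Oral exam 25 × 0.09 = 2.25
  Studio work 86 × 0.05 = 4.3
  Homework 87 × 0.17 = 14.79
Sum = 69.16
69.16 is ≥ 67 and < 77 → C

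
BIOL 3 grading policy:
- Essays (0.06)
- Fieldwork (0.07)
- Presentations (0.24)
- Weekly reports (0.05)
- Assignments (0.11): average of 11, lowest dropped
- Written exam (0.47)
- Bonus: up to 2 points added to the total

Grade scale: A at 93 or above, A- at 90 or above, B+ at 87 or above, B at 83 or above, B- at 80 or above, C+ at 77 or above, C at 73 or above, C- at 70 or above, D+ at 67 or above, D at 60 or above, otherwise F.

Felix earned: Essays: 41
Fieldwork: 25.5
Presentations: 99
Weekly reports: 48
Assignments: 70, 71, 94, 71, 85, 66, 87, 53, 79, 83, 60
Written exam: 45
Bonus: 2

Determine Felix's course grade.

Assignments: drop 53 → average of remaining 10 = 766/10 = 76.6
Weighted total:
  Essays 41 × 0.06 = 2.46
  Fieldwork 25.5 × 0.07 = 1.785
  Presentations 99 × 0.24 = 23.76
  Weekly reports 48 × 0.05 = 2.4
  Assignments 76.6 × 0.11 = 8.426
  Written exam 45 × 0.47 = 21.15
Sum = 59.981
Bonus: 59.981 + 2 = 61.981
61.981 is ≥ 60 and < 67 → D

D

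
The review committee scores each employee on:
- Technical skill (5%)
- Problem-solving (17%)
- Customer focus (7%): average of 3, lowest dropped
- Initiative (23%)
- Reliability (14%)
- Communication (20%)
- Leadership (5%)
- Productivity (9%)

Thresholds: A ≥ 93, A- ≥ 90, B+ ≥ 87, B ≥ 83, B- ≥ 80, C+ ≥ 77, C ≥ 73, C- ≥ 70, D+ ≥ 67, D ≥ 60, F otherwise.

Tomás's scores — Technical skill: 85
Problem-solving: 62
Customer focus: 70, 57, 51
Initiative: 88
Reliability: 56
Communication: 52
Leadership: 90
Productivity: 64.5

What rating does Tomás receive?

D+

Customer focus: drop 51 → average of remaining 2 = 127/2 = 63.5
Weighted total:
  Technical skill 85 × 0.05 = 4.25
  Problem-solving 62 × 0.17 = 10.54
  Customer focus 63.5 × 0.07 = 4.445
  Initiative 88 × 0.23 = 20.24
  Reliability 56 × 0.14 = 7.84
  Communication 52 × 0.2 = 10.4
  Leadership 90 × 0.05 = 4.5
  Productivity 64.5 × 0.09 = 5.805
Sum = 68.02
68.02 is ≥ 67 and < 70 → D+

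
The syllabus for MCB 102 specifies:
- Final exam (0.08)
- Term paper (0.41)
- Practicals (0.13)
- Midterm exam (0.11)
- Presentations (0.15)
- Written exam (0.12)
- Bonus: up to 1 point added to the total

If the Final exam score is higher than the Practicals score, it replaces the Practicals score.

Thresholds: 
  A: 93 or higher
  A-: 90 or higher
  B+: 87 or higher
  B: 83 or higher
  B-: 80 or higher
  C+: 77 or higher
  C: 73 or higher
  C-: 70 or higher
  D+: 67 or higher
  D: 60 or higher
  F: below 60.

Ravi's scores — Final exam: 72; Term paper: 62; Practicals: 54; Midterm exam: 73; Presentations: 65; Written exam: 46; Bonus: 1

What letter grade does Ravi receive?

D

Final exam (72) > Practicals (54), so Practicals counts as 72.
Weighted total:
  Final exam 72 × 0.08 = 5.76
  Term paper 62 × 0.41 = 25.42
  Practicals 72 × 0.13 = 9.36
  Midterm exam 73 × 0.11 = 8.03
  Presentations 65 × 0.15 = 9.75
  Written exam 46 × 0.12 = 5.52
Sum = 63.84
Bonus: 63.84 + 1 = 64.84
64.84 is ≥ 60 and < 67 → D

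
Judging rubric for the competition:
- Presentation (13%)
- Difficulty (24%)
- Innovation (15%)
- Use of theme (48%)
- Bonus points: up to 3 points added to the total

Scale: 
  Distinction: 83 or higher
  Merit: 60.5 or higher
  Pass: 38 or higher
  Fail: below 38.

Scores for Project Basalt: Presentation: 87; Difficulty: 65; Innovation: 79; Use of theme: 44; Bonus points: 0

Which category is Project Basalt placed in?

Weighted total:
  Presentation 87 × 0.13 = 11.31
  Difficulty 65 × 0.24 = 15.6
  Innovation 79 × 0.15 = 11.85
  Use of theme 44 × 0.48 = 21.12
Sum = 59.88
Bonus points: 59.88 + 0 = 59.88
59.88 is ≥ 38 and < 60.5 → Pass

Pass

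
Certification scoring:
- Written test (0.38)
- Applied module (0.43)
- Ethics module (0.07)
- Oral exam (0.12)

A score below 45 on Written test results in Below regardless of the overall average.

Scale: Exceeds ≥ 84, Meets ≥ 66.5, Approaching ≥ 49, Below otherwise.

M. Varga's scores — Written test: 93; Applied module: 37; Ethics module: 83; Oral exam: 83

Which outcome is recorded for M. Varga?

Meets

Written test score 93 ≥ 45: minimum met.
Weighted total:
  Written test 93 × 0.38 = 35.34
  Applied module 37 × 0.43 = 15.91
  Ethics module 83 × 0.07 = 5.81
  Oral exam 83 × 0.12 = 9.96
Sum = 67.02
67.02 is ≥ 66.5 and < 84 → Meets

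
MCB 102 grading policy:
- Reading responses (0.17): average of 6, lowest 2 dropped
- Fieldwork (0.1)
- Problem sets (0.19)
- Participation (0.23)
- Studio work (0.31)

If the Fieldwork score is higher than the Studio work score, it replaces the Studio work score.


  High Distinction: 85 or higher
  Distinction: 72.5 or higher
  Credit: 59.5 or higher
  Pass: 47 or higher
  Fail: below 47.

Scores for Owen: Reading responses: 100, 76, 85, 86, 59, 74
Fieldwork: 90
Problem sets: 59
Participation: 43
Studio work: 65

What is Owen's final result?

Distinction

Reading responses: drop 59, 74 → average of remaining 4 = 347/4 = 86.75
Fieldwork (90) > Studio work (65), so Studio work counts as 90.
Weighted total:
  Reading responses 86.75 × 0.17 = 14.7475
  Fieldwork 90 × 0.1 = 9
  Problem sets 59 × 0.19 = 11.21
  Participation 43 × 0.23 = 9.89
  Studio work 90 × 0.31 = 27.9
Sum = 72.7475
72.7475 is ≥ 72.5 and < 85 → Distinction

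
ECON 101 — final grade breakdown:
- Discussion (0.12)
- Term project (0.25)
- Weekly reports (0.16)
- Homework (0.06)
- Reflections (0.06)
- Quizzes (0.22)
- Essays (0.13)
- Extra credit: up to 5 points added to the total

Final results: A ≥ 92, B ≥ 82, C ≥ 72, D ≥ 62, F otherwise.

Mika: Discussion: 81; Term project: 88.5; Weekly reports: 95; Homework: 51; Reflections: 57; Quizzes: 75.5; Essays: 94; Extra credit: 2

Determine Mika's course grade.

Weighted total:
  Discussion 81 × 0.12 = 9.72
  Term project 88.5 × 0.25 = 22.125
  Weekly reports 95 × 0.16 = 15.2
  Homework 51 × 0.06 = 3.06
  Reflections 57 × 0.06 = 3.42
  Quizzes 75.5 × 0.22 = 16.61
  Essays 94 × 0.13 = 12.22
Sum = 82.355
Extra credit: 82.355 + 2 = 84.355
84.355 is ≥ 82 and < 92 → B

B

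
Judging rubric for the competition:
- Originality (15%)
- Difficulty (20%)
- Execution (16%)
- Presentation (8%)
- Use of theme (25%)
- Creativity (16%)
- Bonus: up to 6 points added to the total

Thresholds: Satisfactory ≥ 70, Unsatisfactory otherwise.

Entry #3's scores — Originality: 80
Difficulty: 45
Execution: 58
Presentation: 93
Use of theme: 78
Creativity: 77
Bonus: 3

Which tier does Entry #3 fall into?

Weighted total:
  Originality 80 × 0.15 = 12
  Difficulty 45 × 0.2 = 9
  Execution 58 × 0.16 = 9.28
  Presentation 93 × 0.08 = 7.44
  Use of theme 78 × 0.25 = 19.5
  Creativity 77 × 0.16 = 12.32
Sum = 69.54
Bonus: 69.54 + 3 = 72.54
72.54 ≥ 70 → Satisfactory

Satisfactory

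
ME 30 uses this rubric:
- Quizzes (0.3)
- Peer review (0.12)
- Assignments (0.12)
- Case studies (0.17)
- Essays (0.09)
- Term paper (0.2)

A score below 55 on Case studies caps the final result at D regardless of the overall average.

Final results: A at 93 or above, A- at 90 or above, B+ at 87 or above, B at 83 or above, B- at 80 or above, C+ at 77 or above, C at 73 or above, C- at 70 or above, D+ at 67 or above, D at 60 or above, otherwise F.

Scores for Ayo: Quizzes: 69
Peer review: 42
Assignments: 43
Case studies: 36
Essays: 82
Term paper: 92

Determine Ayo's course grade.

D

Case studies score 36 < 55: minimum not met.
Weighted total:
  Quizzes 69 × 0.3 = 20.7
  Peer review 42 × 0.12 = 5.04
  Assignments 43 × 0.12 = 5.16
  Case studies 36 × 0.17 = 6.12
  Essays 82 × 0.09 = 7.38
  Term paper 92 × 0.2 = 18.4
Sum = 62.8
62.8 would be D; cap at D applies → D.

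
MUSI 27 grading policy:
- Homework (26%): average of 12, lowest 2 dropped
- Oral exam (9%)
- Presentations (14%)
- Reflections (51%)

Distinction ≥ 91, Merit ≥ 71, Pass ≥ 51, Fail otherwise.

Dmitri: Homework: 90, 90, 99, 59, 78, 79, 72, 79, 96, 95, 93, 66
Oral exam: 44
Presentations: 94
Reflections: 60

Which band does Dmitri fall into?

Homework: drop 59, 66 → average of remaining 10 = 871/10 = 87.1
Weighted total:
  Homework 87.1 × 0.26 = 22.646
  Oral exam 44 × 0.09 = 3.96
  Presentations 94 × 0.14 = 13.16
  Reflections 60 × 0.51 = 30.6
Sum = 70.366
70.366 is ≥ 51 and < 71 → Pass

Pass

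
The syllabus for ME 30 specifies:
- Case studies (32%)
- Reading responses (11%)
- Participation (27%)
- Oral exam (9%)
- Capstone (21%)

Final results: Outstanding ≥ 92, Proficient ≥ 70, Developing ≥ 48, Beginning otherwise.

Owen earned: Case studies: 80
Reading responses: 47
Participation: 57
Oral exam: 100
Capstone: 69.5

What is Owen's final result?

Developing

Weighted total:
  Case studies 80 × 0.32 = 25.6
  Reading responses 47 × 0.11 = 5.17
  Participation 57 × 0.27 = 15.39
  Oral exam 100 × 0.09 = 9
  Capstone 69.5 × 0.21 = 14.595
Sum = 69.755
69.755 is ≥ 48 and < 70 → Developing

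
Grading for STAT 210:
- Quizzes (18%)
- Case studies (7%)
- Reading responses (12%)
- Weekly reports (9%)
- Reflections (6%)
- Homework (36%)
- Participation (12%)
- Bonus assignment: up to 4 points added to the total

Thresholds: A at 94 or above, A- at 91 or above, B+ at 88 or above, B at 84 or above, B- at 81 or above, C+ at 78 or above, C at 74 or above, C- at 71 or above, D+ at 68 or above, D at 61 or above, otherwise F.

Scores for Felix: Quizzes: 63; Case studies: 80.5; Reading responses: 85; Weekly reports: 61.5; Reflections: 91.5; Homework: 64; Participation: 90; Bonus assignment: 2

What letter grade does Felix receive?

Weighted total:
  Quizzes 63 × 0.18 = 11.34
  Case studies 80.5 × 0.07 = 5.635
  Reading responses 85 × 0.12 = 10.2
  Weekly reports 61.5 × 0.09 = 5.535
  Reflections 91.5 × 0.06 = 5.49
  Homework 64 × 0.36 = 23.04
  Participation 90 × 0.12 = 10.8
Sum = 72.04
Bonus assignment: 72.04 + 2 = 74.04
74.04 is ≥ 74 and < 78 → C

C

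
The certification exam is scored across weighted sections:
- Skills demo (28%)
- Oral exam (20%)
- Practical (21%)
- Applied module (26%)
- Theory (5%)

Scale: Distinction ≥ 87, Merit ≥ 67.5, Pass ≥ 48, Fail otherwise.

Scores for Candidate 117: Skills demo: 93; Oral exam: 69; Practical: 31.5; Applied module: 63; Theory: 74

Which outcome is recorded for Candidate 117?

Pass

Weighted total:
  Skills demo 93 × 0.28 = 26.04
  Oral exam 69 × 0.2 = 13.8
  Practical 31.5 × 0.21 = 6.615
  Applied module 63 × 0.26 = 16.38
  Theory 74 × 0.05 = 3.7
Sum = 66.535
66.535 is ≥ 48 and < 67.5 → Pass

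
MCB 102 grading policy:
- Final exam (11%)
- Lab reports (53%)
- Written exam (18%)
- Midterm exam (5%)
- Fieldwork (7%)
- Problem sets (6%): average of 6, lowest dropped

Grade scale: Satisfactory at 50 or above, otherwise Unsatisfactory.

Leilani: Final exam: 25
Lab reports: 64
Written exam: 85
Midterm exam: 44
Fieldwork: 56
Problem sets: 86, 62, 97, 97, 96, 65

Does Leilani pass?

Satisfactory

Problem sets: drop 62 → average of remaining 5 = 441/5 = 88.2
Weighted total:
  Final exam 25 × 0.11 = 2.75
  Lab reports 64 × 0.53 = 33.92
  Written exam 85 × 0.18 = 15.3
  Midterm exam 44 × 0.05 = 2.2
  Fieldwork 56 × 0.07 = 3.92
  Problem sets 88.2 × 0.06 = 5.292
Sum = 63.382
63.382 ≥ 50 → Satisfactory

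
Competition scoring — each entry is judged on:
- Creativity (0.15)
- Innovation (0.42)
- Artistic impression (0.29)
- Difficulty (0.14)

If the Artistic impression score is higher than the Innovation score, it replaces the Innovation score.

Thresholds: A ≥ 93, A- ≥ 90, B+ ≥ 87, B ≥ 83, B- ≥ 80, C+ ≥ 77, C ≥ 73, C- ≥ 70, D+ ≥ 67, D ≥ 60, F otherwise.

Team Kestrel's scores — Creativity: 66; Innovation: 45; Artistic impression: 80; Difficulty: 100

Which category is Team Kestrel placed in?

B-

Artistic impression (80) > Innovation (45), so Innovation counts as 80.
Weighted total:
  Creativity 66 × 0.15 = 9.9
  Innovation 80 × 0.42 = 33.6
  Artistic impression 80 × 0.29 = 23.2
  Difficulty 100 × 0.14 = 14
Sum = 80.7
80.7 is ≥ 80 and < 83 → B-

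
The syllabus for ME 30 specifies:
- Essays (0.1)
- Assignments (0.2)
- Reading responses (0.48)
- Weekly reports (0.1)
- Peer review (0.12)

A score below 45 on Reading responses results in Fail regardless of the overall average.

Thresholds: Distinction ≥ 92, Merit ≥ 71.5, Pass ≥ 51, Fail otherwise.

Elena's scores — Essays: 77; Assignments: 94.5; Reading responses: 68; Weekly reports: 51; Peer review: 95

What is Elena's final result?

Merit

Reading responses score 68 ≥ 45: minimum met.
Weighted total:
  Essays 77 × 0.1 = 7.7
  Assignments 94.5 × 0.2 = 18.9
  Reading responses 68 × 0.48 = 32.64
  Weekly reports 51 × 0.1 = 5.1
  Peer review 95 × 0.12 = 11.4
Sum = 75.74
75.74 is ≥ 71.5 and < 92 → Merit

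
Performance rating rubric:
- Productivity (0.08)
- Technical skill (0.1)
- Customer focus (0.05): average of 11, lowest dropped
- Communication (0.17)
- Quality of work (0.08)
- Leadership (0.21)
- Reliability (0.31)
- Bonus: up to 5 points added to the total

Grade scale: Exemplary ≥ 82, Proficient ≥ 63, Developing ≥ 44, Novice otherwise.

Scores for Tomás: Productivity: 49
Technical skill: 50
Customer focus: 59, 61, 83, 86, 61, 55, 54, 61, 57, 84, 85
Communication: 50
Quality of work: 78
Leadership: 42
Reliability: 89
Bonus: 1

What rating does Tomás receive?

Customer focus: drop 54 → average of remaining 10 = 692/10 = 69.2
Weighted total:
  Productivity 49 × 0.08 = 3.92
  Technical skill 50 × 0.1 = 5
  Customer focus 69.2 × 0.05 = 3.46
  Communication 50 × 0.17 = 8.5
  Quality of work 78 × 0.08 = 6.24
  Leadership 42 × 0.21 = 8.82
  Reliability 89 × 0.31 = 27.59
Sum = 63.53
Bonus: 63.53 + 1 = 64.53
64.53 is ≥ 63 and < 82 → Proficient

Proficient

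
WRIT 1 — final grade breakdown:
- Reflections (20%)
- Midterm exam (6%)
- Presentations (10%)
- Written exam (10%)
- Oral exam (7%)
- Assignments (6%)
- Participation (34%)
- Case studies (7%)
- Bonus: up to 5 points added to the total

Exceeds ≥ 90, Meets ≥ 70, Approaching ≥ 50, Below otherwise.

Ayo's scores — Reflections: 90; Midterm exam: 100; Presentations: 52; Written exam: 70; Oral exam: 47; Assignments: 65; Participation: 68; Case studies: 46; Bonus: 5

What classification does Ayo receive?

Weighted total:
  Reflections 90 × 0.2 = 18
  Midterm exam 100 × 0.06 = 6
  Presentations 52 × 0.1 = 5.2
  Written exam 70 × 0.1 = 7
  Oral exam 47 × 0.07 = 3.29
  Assignments 65 × 0.06 = 3.9
  Participation 68 × 0.34 = 23.12
  Case studies 46 × 0.07 = 3.22
Sum = 69.73
Bonus: 69.73 + 5 = 74.73
74.73 is ≥ 70 and < 90 → Meets

Meets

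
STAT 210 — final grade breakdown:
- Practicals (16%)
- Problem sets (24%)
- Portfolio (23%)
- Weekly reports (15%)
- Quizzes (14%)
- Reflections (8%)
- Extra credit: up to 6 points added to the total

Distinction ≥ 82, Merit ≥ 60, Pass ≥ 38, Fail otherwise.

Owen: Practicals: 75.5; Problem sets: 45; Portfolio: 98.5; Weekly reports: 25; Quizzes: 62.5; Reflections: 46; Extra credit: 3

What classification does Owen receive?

Merit

Weighted total:
  Practicals 75.5 × 0.16 = 12.08
  Problem sets 45 × 0.24 = 10.8
  Portfolio 98.5 × 0.23 = 22.655
  Weekly reports 25 × 0.15 = 3.75
  Quizzes 62.5 × 0.14 = 8.75
  Reflections 46 × 0.08 = 3.68
Sum = 61.715
Extra credit: 61.715 + 3 = 64.715
64.715 is ≥ 60 and < 82 → Merit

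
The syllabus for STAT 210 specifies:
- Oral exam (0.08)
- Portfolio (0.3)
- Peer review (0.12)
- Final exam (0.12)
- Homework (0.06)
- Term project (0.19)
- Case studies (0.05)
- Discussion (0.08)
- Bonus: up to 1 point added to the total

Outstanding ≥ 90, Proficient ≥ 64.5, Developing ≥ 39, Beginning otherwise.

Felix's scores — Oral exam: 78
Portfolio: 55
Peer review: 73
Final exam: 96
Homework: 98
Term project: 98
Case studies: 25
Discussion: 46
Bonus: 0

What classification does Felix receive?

Proficient

Weighted total:
  Oral exam 78 × 0.08 = 6.24
  Portfolio 55 × 0.3 = 16.5
  Peer review 73 × 0.12 = 8.76
  Final exam 96 × 0.12 = 11.52
  Homework 98 × 0.06 = 5.88
  Term project 98 × 0.19 = 18.62
  Case studies 25 × 0.05 = 1.25
  Discussion 46 × 0.08 = 3.68
Sum = 72.45
Bonus: 72.45 + 0 = 72.45
72.45 is ≥ 64.5 and < 90 → Proficient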